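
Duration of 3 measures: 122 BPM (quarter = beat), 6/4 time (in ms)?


Step by step:
Quarter-note beat duration = 60000 / 122 ms
Beats per measure (6/4) = 6
One measure = 6 × 60000 / 122 = 360000 / 122 ms
3 measures = 3 × 360000 / 122 = 1080000 / 122
= 8852.5 ms


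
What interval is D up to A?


Solution.
Letter names: D → A spans 5 letter names → a 5th
Semitones: D → A = 7 half-steps
A 5th of 7 semitones is a perfect 5th
= perfect 5th


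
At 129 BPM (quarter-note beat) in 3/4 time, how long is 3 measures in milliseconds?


Quarter-note beat duration = 60000 / 129 ms
Beats per measure (3/4) = 3
One measure = 3 × 60000 / 129 = 180000 / 129 ms
3 measures = 3 × 180000 / 129 = 540000 / 129
= 4186.0 ms


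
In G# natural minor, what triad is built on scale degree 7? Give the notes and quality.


Working:
G# natural minor scale: G# A# B C# D# E F#
Diatonic triad on degree 7 stacks scale notes 7, 2, 4: F# A# C#
F#→A# = 4 semitones; F#→C# = 7 semitones → major triad
= F# A# C# (major)


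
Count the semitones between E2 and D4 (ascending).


Let's work it out.
Absolute semitone position = octave×12 + chromatic position
E2: 2×12 + 4 = 28
D4: 4×12 + 2 = 50
Difference = 50 - 28 = 22
= 22 semitones


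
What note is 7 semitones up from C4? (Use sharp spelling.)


Reasoning:
C4: chromatic position 0 in octave 4 → absolute = 4×12 + 0 = 48
Transpose up 7: 48 + 7 = 55
55 = 4×12 + 7 → G in octave 4
Result = G4


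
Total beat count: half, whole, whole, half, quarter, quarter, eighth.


Reasoning:
Beat values:
  half = 2 beats
  whole = 4 beats
  whole = 4 beats
  half = 2 beats
  quarter = 1 beat
  quarter = 1 beat
  eighth = 0.5 beats
Sum = 2 + 4 + 4 + 2 + 1 + 1 + 0.5
= 14.5 beats


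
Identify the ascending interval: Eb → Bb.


Working:
Letter names: E → B spans 5 letter names → a 5th
Semitones: Eb → Bb = 7 half-steps
A 5th of 7 semitones is a perfect 5th
= perfect 5th


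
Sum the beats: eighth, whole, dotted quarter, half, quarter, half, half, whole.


Reasoning:
Beat values:
  eighth = 0.5 beats
  whole = 4 beats
  dotted quarter = 1.5 beats
  half = 2 beats
  quarter = 1 beat
  half = 2 beats
  half = 2 beats
  whole = 4 beats
Sum = 0.5 + 4 + 1.5 + 2 + 1 + 2 + 2 + 4
= 17 beats


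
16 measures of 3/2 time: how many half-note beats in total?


Working:
Time signature 3/2: the bottom number 2 means the half note gets one count
The top number 3 means 3 half-note beats per measure
Total = 3 × 16 measures
= 48 half-note beats


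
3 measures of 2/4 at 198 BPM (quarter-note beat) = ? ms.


Quarter-note beat duration = 60000 / 198 ms
Beats per measure (2/4) = 2
One measure = 2 × 60000 / 198 = 120000 / 198 ms
3 measures = 3 × 120000 / 198 = 360000 / 198
= 1818.2 ms


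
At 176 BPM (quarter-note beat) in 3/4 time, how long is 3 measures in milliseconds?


Working:
Quarter-note beat duration = 60000 / 176 ms
Beats per measure (3/4) = 3
One measure = 3 × 60000 / 176 = 180000 / 176 ms
3 measures = 3 × 180000 / 176 = 540000 / 176
= 3068.2 ms


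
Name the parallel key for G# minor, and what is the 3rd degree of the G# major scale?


Reasoning:
Parallel keys share the same tonic but differ in mode
G# minor → parallel is G# major
G# major scale: G# A# B# C# D# E# F##
= G# major; 3rd degree = B#


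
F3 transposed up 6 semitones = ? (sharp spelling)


Working:
F3: chromatic position 5 in octave 3 → absolute = 3×12 + 5 = 41
Transpose up 6: 41 + 6 = 47
47 = 3×12 + 11 → B in octave 3
Result = B3


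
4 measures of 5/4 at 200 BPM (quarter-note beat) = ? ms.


Quarter-note beat duration = 60000 / 200 ms
Beats per measure (5/4) = 5
One measure = 5 × 60000 / 200 = 300000 / 200 ms
4 measures = 4 × 300000 / 200 = 1200000 / 200
= 6000.0 ms


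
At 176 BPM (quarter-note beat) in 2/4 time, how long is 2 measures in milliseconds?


Quarter-note beat duration = 60000 / 176 ms
Beats per measure (2/4) = 2
One measure = 2 × 60000 / 176 = 120000 / 176 ms
2 measures = 2 × 120000 / 176 = 240000 / 176
= 1363.6 ms


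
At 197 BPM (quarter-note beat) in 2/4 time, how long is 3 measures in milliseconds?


Working:
Quarter-note beat duration = 60000 / 197 ms
Beats per measure (2/4) = 2
One measure = 2 × 60000 / 197 = 120000 / 197 ms
3 measures = 3 × 120000 / 197 = 360000 / 197
= 1827.4 ms


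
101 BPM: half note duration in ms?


Let's work it out.
One quarter-note beat = 60000 / BPM = 60000 / 101 ms
Half note = 2 × quarter note
Duration = 2 × 60000 / 101 = 120000 / 101
= 1188.1 ms


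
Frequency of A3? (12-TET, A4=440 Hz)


f = 440 × 2^(n/12) where n = semitones from A4
A3: -12 semitones from A4
f = 440 × 2^(-12/12)
f = 220.00 Hz


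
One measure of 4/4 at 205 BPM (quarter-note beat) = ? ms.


Quarter-note beat duration = 60000 / 205 ms
Beats per measure (4/4) = 4
One measure = 4 × 60000 / 205 = 240000 / 205 ms
= 1170.7 ms


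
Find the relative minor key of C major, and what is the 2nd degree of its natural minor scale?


The relative minor shares the major's key signature and starts on its 6th degree
6th degree = a major 6th above the tonic; a major 6th above C is A
→ relative minor of C major is A minor
A natural minor scale: A B C D E F G
= A minor; 2nd degree = B


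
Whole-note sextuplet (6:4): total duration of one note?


Step by step:
Sextuplet: 6 notes occupy the space of 4 whole notes
Space = 4 × 4 = 16 beats
Each sextuplet note = 16 / 6 = 8/3 beats
= 8/3 beats


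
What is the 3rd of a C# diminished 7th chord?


Diminished 7th chord = root + minor 3rd + diminished 5th + diminished 7th
Seventh chords stack in thirds, so the letter names are C-E-G-B
Root: C#
Minor 3rd above C#: E
Diminished 5th above C#: G
Diminished 7th above C#: Bb
The 3rd = E


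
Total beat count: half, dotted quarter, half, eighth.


Working:
Beat values:
  half = 2 beats
  dotted quarter = 1.5 beats
  half = 2 beats
  eighth = 0.5 beats
Sum = 2 + 1.5 + 2 + 0.5
= 6 beats


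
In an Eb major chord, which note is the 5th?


Working:
Major triad = root + major 3rd (4 semitones) + perfect 5th (7 semitones)
A triad on Eb stacks thirds, so the chord tones use letter names E-G-B
Root: Eb
Major 3rd above Eb: G
Perfect 5th above Eb: Bb
The 5th = Bb


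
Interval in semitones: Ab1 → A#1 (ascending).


Absolute semitone position = octave×12 + chromatic position
Ab1: 1×12 + 8 = 20
A#1: 1×12 + 10 = 22
Difference = 22 - 20 = 2
= 2 semitones


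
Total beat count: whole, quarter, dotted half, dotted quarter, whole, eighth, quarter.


Reasoning:
Beat values:
  whole = 4 beats
  quarter = 1 beat
  dotted half = 3 beats
  dotted quarter = 1.5 beats
  whole = 4 beats
  eighth = 0.5 beats
  quarter = 1 beat
Sum = 4 + 1 + 3 + 1.5 + 4 + 0.5 + 1
= 15 beats


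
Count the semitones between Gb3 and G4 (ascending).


Absolute semitone position = octave×12 + chromatic position
Gb3: 3×12 + 6 = 42
G4: 4×12 + 7 = 55
Difference = 55 - 42 = 13
= 13 semitones


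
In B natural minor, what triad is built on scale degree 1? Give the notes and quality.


Reasoning:
B natural minor scale: B C# D E F# G A
Diatonic triad on degree 1 stacks scale notes 1, 3, 5: B D F#
B→D = 3 semitones; B→F# = 7 semitones → minor triad
= B D F# (minor)


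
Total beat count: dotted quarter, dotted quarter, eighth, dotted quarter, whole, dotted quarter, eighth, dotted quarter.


Beat values:
  dotted quarter = 1.5 beats
  dotted quarter = 1.5 beats
  eighth = 0.5 beats
  dotted quarter = 1.5 beats
  whole = 4 beats
  dotted quarter = 1.5 beats
  eighth = 0.5 beats
  dotted quarter = 1.5 beats
Sum = 1.5 + 1.5 + 0.5 + 1.5 + 4 + 1.5 + 0.5 + 1.5
= 12.5 beats


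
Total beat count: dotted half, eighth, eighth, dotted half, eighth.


Working:
Beat values:
  dotted half = 3 beats
  eighth = 0.5 beats
  eighth = 0.5 beats
  dotted half = 3 beats
  eighth = 0.5 beats
Sum = 3 + 0.5 + 0.5 + 3 + 0.5
= 7.5 beats


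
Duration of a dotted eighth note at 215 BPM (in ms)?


Solution.
One quarter-note beat = 60000 / BPM = 60000 / 215 ms
Dotted eighth note = 3/4 × quarter note
Duration = 3/4 × 60000 / 215 = 45000 / 215
= 209.3 ms


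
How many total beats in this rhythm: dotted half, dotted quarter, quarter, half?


Reasoning:
Beat values:
  dotted half = 3 beats
  dotted quarter = 1.5 beats
  quarter = 1 beat
  half = 2 beats
Sum = 3 + 1.5 + 1 + 2
= 7.5 beats


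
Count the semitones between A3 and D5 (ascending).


Absolute semitone position = octave×12 + chromatic position
A3: 3×12 + 9 = 45
D5: 5×12 + 2 = 62
Difference = 62 - 45 = 17
= 17 semitones


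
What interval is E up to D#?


Letter names: E → D spans 7 letter names → a 7th
Semitones: E → D# = 11 half-steps
A 7th of 11 semitones is a major 7th
= major 7th


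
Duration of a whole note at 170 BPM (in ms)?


One quarter-note beat = 60000 / BPM = 60000 / 170 ms
Whole note = 4 × quarter note
Duration = 4 × 60000 / 170 = 240000 / 170
= 1411.8 ms


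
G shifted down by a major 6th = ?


major 6th: 6 letter names, 9 semitones
Letter: G - 5 → B
Pitch: G - 9 semitones, spelled as a B → Bb
= Bb


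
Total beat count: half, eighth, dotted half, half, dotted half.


Let's work it out.
Beat values:
  half = 2 beats
  eighth = 0.5 beats
  dotted half = 3 beats
  half = 2 beats
  dotted half = 3 beats
Sum = 2 + 0.5 + 3 + 2 + 3
= 10.5 beats


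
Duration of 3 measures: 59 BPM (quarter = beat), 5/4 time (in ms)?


Step by step:
Quarter-note beat duration = 60000 / 59 ms
Beats per measure (5/4) = 5
One measure = 5 × 60000 / 59 = 300000 / 59 ms
3 measures = 3 × 300000 / 59 = 900000 / 59
= 15254.2 ms


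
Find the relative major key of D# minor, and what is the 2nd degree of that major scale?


Reasoning:
The relative major shares the key signature and is a minor 3rd above the minor tonic
A minor 3rd above D# is F#
→ relative major of D# minor is F# major
F# major scale: F# G# A# B C# D# E#
= F# major; 2nd degree = G#


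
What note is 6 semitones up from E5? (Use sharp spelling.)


Let's work it out.
E5: chromatic position 4 in octave 5 → absolute = 5×12 + 4 = 64
Transpose up 6: 64 + 6 = 70
70 = 5×12 + 10 → A# in octave 5
Result = A#5


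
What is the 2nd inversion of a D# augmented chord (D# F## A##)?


Root position: D# F## A##
2nd inversion: move root and 3rd up an octave
Bass note: A##
Notes (bottom to top) = A## D# F##


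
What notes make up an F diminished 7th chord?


Working:
Diminished 7th chord = root + minor 3rd + diminished 5th + diminished 7th
Seventh chords stack in thirds, so the letter names are F-A-C-E
Root: F
Minor 3rd above F: Ab
Diminished 5th above F: Cb
Diminished 7th above F: Ebb
Chord = F Ab Cb Ebb


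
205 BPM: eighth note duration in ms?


Step by step:
One quarter-note beat = 60000 / BPM = 60000 / 205 ms
Eighth note = 1/2 × quarter note
Duration = 1/2 × 60000 / 205 = 30000 / 205
= 146.3 ms


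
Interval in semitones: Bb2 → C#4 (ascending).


Absolute semitone position = octave×12 + chromatic position
Bb2: 2×12 + 10 = 34
C#4: 4×12 + 1 = 49
Difference = 49 - 34 = 15
= 15 semitones


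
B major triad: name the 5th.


Let's work it out.
Major triad = root + major 3rd (4 semitones) + perfect 5th (7 semitones)
A triad on B stacks thirds, so the chord tones use letter names B-D-F
Root: B
Major 3rd above B: D#
Perfect 5th above B: F#
The 5th = F#


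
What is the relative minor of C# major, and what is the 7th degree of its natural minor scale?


The relative minor shares the major's key signature and starts on its 6th degree
6th degree = a major 6th above the tonic; a major 6th above C# is A#
→ relative minor of C# major is A# minor
A# natural minor scale: A# B# C# D# E# F# G#
= A# minor; 7th degree = G#


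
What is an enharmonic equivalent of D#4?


Solution.
Enharmonic notes sound the same pitch but are spelled with different letter names
D# and Eb name the same pitch class
= Eb4


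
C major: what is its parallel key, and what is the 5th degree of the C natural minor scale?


Solution.
Parallel keys share the same tonic but differ in mode
C major → parallel is C minor
C natural minor scale: C D Eb F G Ab Bb
= C minor; 5th degree = G


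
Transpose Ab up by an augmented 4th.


Step by step:
augmented 4th: 4 letter names, 6 semitones
Letter: A + 3 → D
Pitch: Ab + 6 semitones, spelled as a D → D
= D


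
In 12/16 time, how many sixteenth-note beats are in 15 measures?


Solution.
Time signature 12/16: the bottom number 16 means the sixteenth note gets one count
The top number 12 means 12 sixteenth-note beats per measure
Total = 12 × 15 measures
= 180 sixteenth-note beats


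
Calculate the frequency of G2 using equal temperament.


Solution.
f = 440 × 2^(n/12) where n = semitones from A4
G2: -26 semitones from A4
f = 440 × 2^(-26/12)
f = 98.00 Hz


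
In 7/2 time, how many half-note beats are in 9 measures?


Working:
Time signature 7/2: the bottom number 2 means the half note gets one count
The top number 7 means 7 half-note beats per measure
Total = 7 × 9 measures
= 63 half-note beats


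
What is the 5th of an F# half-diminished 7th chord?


Solution.
Half-diminished 7th chord = root + minor 3rd + diminished 5th + minor 7th
Seventh chords stack in thirds, so the letter names are F-A-C-E
Root: F#
Minor 3rd above F#: A
Diminished 5th above F#: C
Minor 7th above F#: E
The 5th = C


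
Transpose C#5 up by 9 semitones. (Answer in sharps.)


Step by step:
C#5: chromatic position 1 in octave 5 → absolute = 5×12 + 1 = 61
Transpose up 9: 61 + 9 = 70
70 = 5×12 + 10 → A# in octave 5
Result = A#5


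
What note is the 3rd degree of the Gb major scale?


Let's work it out.
Major scale pattern: W-W-H-W-W-W-H (2-2-1-2-2-2-1 semitones)
Starting from Gb:
  Gb + 2 semitones → Ab
  Ab + 2 semitones → Bb
  Bb + 1 semitone → Cb
  Cb + 2 semitones → Db
  Db + 2 semitones → Eb
  Eb + 2 semitones → F
  F + 1 semitone → Gb
Scale: Gb Ab Bb Cb Db Eb F
Degree 3 = Bb


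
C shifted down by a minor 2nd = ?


Reasoning:
minor 2nd: 2 letter names, 1 semitones
Letter: C - 1 → B
Pitch: C - 1 semitones, spelled as a B → B
= B


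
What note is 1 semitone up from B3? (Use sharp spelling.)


B3: chromatic position 11 in octave 3 → absolute = 3×12 + 11 = 47
Transpose up 1: 47 + 1 = 48
48 = 4×12 + 0 → C in octave 4
Result = C4


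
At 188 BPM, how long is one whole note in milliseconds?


One quarter-note beat = 60000 / BPM = 60000 / 188 ms
Whole note = 4 × quarter note
Duration = 4 × 60000 / 188 = 240000 / 188
= 1276.6 ms


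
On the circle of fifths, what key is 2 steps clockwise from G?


Step by step:
Each clockwise step on the circle of fifths moves up a perfect 5th
From G: G → D → A
= A


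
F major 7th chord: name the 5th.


Solution.
Major 7th chord = root + major 3rd + perfect 5th + major 7th
Seventh chords stack in thirds, so the letter names are F-A-C-E
Root: F
Major 3rd above F: A
Perfect 5th above F: C
Major 7th above F: E
The 5th = C


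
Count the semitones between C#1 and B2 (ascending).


Absolute semitone position = octave×12 + chromatic position
C#1: 1×12 + 1 = 13
B2: 2×12 + 11 = 35
Difference = 35 - 13 = 22
= 22 semitones


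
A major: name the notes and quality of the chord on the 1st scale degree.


Step by step:
A major scale: A B C# D E F# G#
Diatonic triad on degree 1 stacks scale notes 1, 3, 5: A C# E
A→C# = 4 semitones; A→E = 7 semitones → major triad
= A C# E (major)


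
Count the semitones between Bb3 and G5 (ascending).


Absolute semitone position = octave×12 + chromatic position
Bb3: 3×12 + 10 = 46
G5: 5×12 + 7 = 67
Difference = 67 - 46 = 21
= 21 semitones


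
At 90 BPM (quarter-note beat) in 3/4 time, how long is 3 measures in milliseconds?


Let's work it out.
Quarter-note beat duration = 60000 / 90 ms
Beats per measure (3/4) = 3
One measure = 3 × 60000 / 90 = 180000 / 90 ms
3 measures = 3 × 180000 / 90 = 540000 / 90
= 6000.0 ms


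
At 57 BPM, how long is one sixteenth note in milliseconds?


One quarter-note beat = 60000 / BPM = 60000 / 57 ms
Sixteenth note = 1/4 × quarter note
Duration = 1/4 × 60000 / 57 = 15000 / 57
= 263.2 ms


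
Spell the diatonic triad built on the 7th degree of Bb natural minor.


Bb natural minor scale: Bb C Db Eb F Gb Ab
Diatonic triad on degree 7 stacks scale notes 7, 2, 4: Ab C Eb
Ab→C = 4 semitones; Ab→Eb = 7 semitones → major triad
= Ab C Eb (major)


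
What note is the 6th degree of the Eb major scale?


Reasoning:
Major scale pattern: W-W-H-W-W-W-H (2-2-1-2-2-2-1 semitones)
Starting from Eb:
  Eb + 2 semitones → F
  F + 2 semitones → G
  G + 1 semitone → Ab
  Ab + 2 semitones → Bb
  Bb + 2 semitones → C
  C + 2 semitones → D
  D + 1 semitone → Eb
Scale: Eb F G Ab Bb C D
Degree 6 = C


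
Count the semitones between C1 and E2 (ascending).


Step by step:
Absolute semitone position = octave×12 + chromatic position
C1: 1×12 + 0 = 12
E2: 2×12 + 4 = 28
Difference = 28 - 12 = 16
= 16 semitones


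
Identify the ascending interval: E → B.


Solution.
Letter names: E → B spans 5 letter names → a 5th
Semitones: E → B = 7 half-steps
A 5th of 7 semitones is a perfect 5th
= perfect 5th


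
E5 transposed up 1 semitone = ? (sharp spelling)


E5: chromatic position 4 in octave 5 → absolute = 5×12 + 4 = 64
Transpose up 1: 64 + 1 = 65
65 = 5×12 + 5 → F in octave 5
Result = F5


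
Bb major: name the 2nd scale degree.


Major scale pattern: W-W-H-W-W-W-H (2-2-1-2-2-2-1 semitones)
Starting from Bb:
  Bb + 2 semitones → C
  C + 2 semitones → D
  D + 1 semitone → Eb
  Eb + 2 semitones → F
  F + 2 semitones → G
  G + 2 semitones → A
  A + 1 semitone → Bb
Scale: Bb C D Eb F G A
Degree 2 = C


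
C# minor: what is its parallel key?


Solution.
Parallel keys share the same tonic but differ in mode
C# minor → parallel is C# major
= C# major


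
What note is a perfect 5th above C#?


Step by step:
A 5th spans 5 letter names, so from C we land on G
A perfect 5th = 7 semitones above C#
Spell G at that pitch: G#
= G#


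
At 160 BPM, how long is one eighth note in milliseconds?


Solution.
One quarter-note beat = 60000 / BPM = 60000 / 160 ms
Eighth note = 1/2 × quarter note
Duration = 1/2 × 60000 / 160 = 30000 / 160
= 187.5 ms


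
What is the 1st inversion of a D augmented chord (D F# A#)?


Solution.
Root position: D F# A#
1st inversion: move root up an octave
Bass note: F#
Notes (bottom to top) = F# A# D


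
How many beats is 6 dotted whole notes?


Base whole note = 4 beats
Dot 1 adds half the previous value: +2
One dotted whole = 4 + 2 = 6
6 of them = 6 × 6 = 36
= 36 beats


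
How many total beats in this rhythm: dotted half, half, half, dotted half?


Beat values:
  dotted half = 3 beats
  half = 2 beats
  half = 2 beats
  dotted half = 3 beats
Sum = 3 + 2 + 2 + 3
= 10 beats


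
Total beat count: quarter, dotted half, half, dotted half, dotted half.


Let's work it out.
Beat values:
  quarter = 1 beat
  dotted half = 3 beats
  half = 2 beats
  dotted half = 3 beats
  dotted half = 3 beats
Sum = 1 + 3 + 2 + 3 + 3
= 12 beats


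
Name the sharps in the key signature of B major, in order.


Reasoning:
Sharp major keys follow the circle of fifths: C(0), G(1), D(2), A(3), E(4), B(5), F#(6), C#(7)
B major has 5 sharps
Order of sharps: F# C# G# D# A# E# B# → first 5: F#, C#, G#, D#, A#
= F#, C#, G#, D#, A#


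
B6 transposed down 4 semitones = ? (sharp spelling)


Reasoning:
B6: chromatic position 11 in octave 6 → absolute = 6×12 + 11 = 83
Transpose down 4: 83 - 4 = 79
79 = 6×12 + 7 → G in octave 6
Result = G6


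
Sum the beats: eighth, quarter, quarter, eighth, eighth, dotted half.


Reasoning:
Beat values:
  eighth = 0.5 beats
  quarter = 1 beat
  quarter = 1 beat
  eighth = 0.5 beats
  eighth = 0.5 beats
  dotted half = 3 beats
Sum = 0.5 + 1 + 1 + 0.5 + 0.5 + 3
= 6.5 beats


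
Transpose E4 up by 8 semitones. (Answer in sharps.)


Working:
E4: chromatic position 4 in octave 4 → absolute = 4×12 + 4 = 52
Transpose up 8: 52 + 8 = 60
60 = 5×12 + 0 → C in octave 5
Result = C5


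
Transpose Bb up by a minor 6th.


minor 6th: 6 letter names, 8 semitones
Letter: B + 5 → G
Pitch: Bb + 8 semitones, spelled as a G → Gb
= Gb


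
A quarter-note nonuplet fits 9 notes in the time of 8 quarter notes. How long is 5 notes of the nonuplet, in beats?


Solution.
Nonuplet: 9 notes occupy the space of 8 quarter notes
Space = 8 × 1 = 8 beats
Each nonuplet note = 8 / 9 = 8/9 beats
5 notes = 5 × 8/9 = 40/9
= 40/9 beats


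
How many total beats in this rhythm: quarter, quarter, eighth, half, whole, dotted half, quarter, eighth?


Reasoning:
Beat values:
  quarter = 1 beat
  quarter = 1 beat
  eighth = 0.5 beats
  half = 2 beats
  whole = 4 beats
  dotted half = 3 beats
  quarter = 1 beat
  eighth = 0.5 beats
Sum = 1 + 1 + 0.5 + 2 + 4 + 3 + 1 + 0.5
= 13 beats


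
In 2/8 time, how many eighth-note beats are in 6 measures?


Reasoning:
Time signature 2/8: the bottom number 8 means the eighth note gets one count
The top number 2 means 2 eighth-note beats per measure
Total = 2 × 6 measures
= 12 eighth-note beats


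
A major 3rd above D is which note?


Reasoning:
A 3rd spans 3 letter names, so from D we land on F
A major 3rd = 4 semitones above D
Spell F at that pitch: F#
= F#


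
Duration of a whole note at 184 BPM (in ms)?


One quarter-note beat = 60000 / BPM = 60000 / 184 ms
Whole note = 4 × quarter note
Duration = 4 × 60000 / 184 = 240000 / 184
= 1304.3 ms


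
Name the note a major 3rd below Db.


A 3rd spans 3 letter names, so from D we land on B
A major 3rd = 4 semitones below Db
Spell B at that pitch: Bbb
= Bbb


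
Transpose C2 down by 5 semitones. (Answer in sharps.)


Step by step:
C2: chromatic position 0 in octave 2 → absolute = 2×12 + 0 = 24
Transpose down 5: 24 - 5 = 19
19 = 1×12 + 7 → G in octave 1
Result = G1


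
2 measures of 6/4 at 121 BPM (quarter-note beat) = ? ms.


Quarter-note beat duration = 60000 / 121 ms
Beats per measure (6/4) = 6
One measure = 6 × 60000 / 121 = 360000 / 121 ms
2 measures = 2 × 360000 / 121 = 720000 / 121
= 5950.4 ms


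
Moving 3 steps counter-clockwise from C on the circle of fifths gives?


Working:
Each counter-clockwise step moves down a perfect 5th (= up a perfect 4th)
From C: C → F → Bb → Eb
= Eb


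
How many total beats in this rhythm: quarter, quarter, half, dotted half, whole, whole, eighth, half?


Beat values:
  quarter = 1 beat
  quarter = 1 beat
  half = 2 beats
  dotted half = 3 beats
  whole = 4 beats
  whole = 4 beats
  eighth = 0.5 beats
  half = 2 beats
Sum = 1 + 1 + 2 + 3 + 4 + 4 + 0.5 + 2
= 17.5 beats


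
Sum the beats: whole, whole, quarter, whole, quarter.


Working:
Beat values:
  whole = 4 beats
  whole = 4 beats
  quarter = 1 beat
  whole = 4 beats
  quarter = 1 beat
Sum = 4 + 4 + 1 + 4 + 1
= 14 beats


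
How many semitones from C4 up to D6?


Let's work it out.
Absolute semitone position = octave×12 + chromatic position
C4: 4×12 + 0 = 48
D6: 6×12 + 2 = 74
Difference = 74 - 48 = 26
= 26 semitones


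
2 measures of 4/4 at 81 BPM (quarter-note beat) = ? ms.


Quarter-note beat duration = 60000 / 81 ms
Beats per measure (4/4) = 4
One measure = 4 × 60000 / 81 = 240000 / 81 ms
2 measures = 2 × 240000 / 81 = 480000 / 81
= 5925.9 ms


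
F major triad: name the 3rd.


Solution.
Major triad = root + major 3rd (4 semitones) + perfect 5th (7 semitones)
A triad on F stacks thirds, so the chord tones use letter names F-A-C
Root: F
Major 3rd above F: A
Perfect 5th above F: C
The 3rd = A


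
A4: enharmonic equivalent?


Enharmonic notes sound the same pitch but are spelled with different letter names
A and Bbb name the same pitch class
= Bbb4


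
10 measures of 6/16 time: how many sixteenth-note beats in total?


Step by step:
Time signature 6/16: the bottom number 16 means the sixteenth note gets one count
The top number 6 means 6 sixteenth-note beats per measure
Total = 6 × 10 measures
= 60 sixteenth-note beats


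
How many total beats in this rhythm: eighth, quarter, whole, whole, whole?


Beat values:
  eighth = 0.5 beats
  quarter = 1 beat
  whole = 4 beats
  whole = 4 beats
  whole = 4 beats
Sum = 0.5 + 1 + 4 + 4 + 4
= 13.5 beats


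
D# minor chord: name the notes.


Let's work it out.
Minor triad = root + minor 3rd (3 semitones) + perfect 5th (7 semitones)
A triad on D# stacks thirds, so the chord tones use letter names D-F-A
Root: D#
Minor 3rd above D#: F#
Perfect 5th above D#: A#
Chord = D# F# A#


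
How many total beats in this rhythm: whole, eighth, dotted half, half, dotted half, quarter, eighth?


Working:
Beat values:
  whole = 4 beats
  eighth = 0.5 beats
  dotted half = 3 beats
  half = 2 beats
  dotted half = 3 beats
  quarter = 1 beat
  eighth = 0.5 beats
Sum = 4 + 0.5 + 3 + 2 + 3 + 1 + 0.5
= 14 beats


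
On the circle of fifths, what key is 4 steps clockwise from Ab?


Working:
Each clockwise step on the circle of fifths moves up a perfect 5th
From Ab: Ab → Eb → Bb → F → C
= C


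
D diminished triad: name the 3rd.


Reasoning:
Diminished triad = root + minor 3rd (3 semitones) + diminished 5th (6 semitones)
A triad on D stacks thirds, so the chord tones use letter names D-F-A
Root: D
Minor 3rd above D: F
Diminished 5th above D: Ab
The 3rd = F


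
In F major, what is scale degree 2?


Reasoning:
Major scale pattern: W-W-H-W-W-W-H (2-2-1-2-2-2-1 semitones)
Starting from F:
  F + 2 semitones → G
  G + 2 semitones → A
  A + 1 semitone → Bb
  Bb + 2 semitones → C
  C + 2 semitones → D
  D + 2 semitones → E
  E + 1 semitone → F
Scale: F G A Bb C D E
Degree 2 = G


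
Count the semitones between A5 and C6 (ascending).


Absolute semitone position = octave×12 + chromatic position
A5: 5×12 + 9 = 69
C6: 6×12 + 0 = 72
Difference = 72 - 69 = 3
= 3 semitones


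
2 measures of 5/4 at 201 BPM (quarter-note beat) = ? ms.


Reasoning:
Quarter-note beat duration = 60000 / 201 ms
Beats per measure (5/4) = 5
One measure = 5 × 60000 / 201 = 300000 / 201 ms
2 measures = 2 × 300000 / 201 = 600000 / 201
= 2985.1 ms


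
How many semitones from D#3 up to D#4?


Absolute semitone position = octave×12 + chromatic position
D#3: 3×12 + 3 = 39
D#4: 4×12 + 3 = 51
Difference = 51 - 39 = 12
= 12 semitones


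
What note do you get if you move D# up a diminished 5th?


diminished 5th: 5 letter names, 6 semitones
Letter: D + 4 → A
Pitch: D# + 6 semitones, spelled as an A → A
= A


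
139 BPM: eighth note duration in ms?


One quarter-note beat = 60000 / BPM = 60000 / 139 ms
Eighth note = 1/2 × quarter note
Duration = 1/2 × 60000 / 139 = 30000 / 139
= 215.8 ms


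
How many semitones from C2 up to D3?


Step by step:
Absolute semitone position = octave×12 + chromatic position
C2: 2×12 + 0 = 24
D3: 3×12 + 2 = 38
Difference = 38 - 24 = 14
= 14 semitones


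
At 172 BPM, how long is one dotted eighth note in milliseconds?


One quarter-note beat = 60000 / BPM = 60000 / 172 ms
Dotted eighth note = 3/4 × quarter note
Duration = 3/4 × 60000 / 172 = 45000 / 172
= 261.6 ms


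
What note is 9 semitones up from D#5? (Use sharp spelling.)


Solution.
D#5: chromatic position 3 in octave 5 → absolute = 5×12 + 3 = 63
Transpose up 9: 63 + 9 = 72
72 = 6×12 + 0 → C in octave 6
Result = C6


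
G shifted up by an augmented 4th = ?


Let's work it out.
augmented 4th: 4 letter names, 6 semitones
Letter: G + 3 → C
Pitch: G + 6 semitones, spelled as a C → C#
= C#


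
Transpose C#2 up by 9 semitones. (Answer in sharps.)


Step by step:
C#2: chromatic position 1 in octave 2 → absolute = 2×12 + 1 = 25
Transpose up 9: 25 + 9 = 34
34 = 2×12 + 10 → A# in octave 2
Result = A#2


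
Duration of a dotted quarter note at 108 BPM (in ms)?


Working:
One quarter-note beat = 60000 / BPM = 60000 / 108 ms
Dotted quarter note = 3/2 × quarter note
Duration = 3/2 × 60000 / 108 = 90000 / 108
= 833.3 ms


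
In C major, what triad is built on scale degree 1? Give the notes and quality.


C major scale: C D E F G A B
Diatonic triad on degree 1 stacks scale notes 1, 3, 5: C E G
C→E = 4 semitones; C→G = 7 semitones → major triad
= C E G (major)


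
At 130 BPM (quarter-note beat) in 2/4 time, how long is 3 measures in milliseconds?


Let's work it out.
Quarter-note beat duration = 60000 / 130 ms
Beats per measure (2/4) = 2
One measure = 2 × 60000 / 130 = 120000 / 130 ms
3 measures = 3 × 120000 / 130 = 360000 / 130
= 2769.2 ms


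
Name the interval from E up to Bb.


Working:
Letter names: E → B spans 5 letter names → a 5th
Semitones: E → Bb = 6 half-steps
A 5th of 6 semitones is a diminished 5th
= diminished 5th


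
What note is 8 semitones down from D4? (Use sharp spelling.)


Reasoning:
D4: chromatic position 2 in octave 4 → absolute = 4×12 + 2 = 50
Transpose down 8: 50 - 8 = 42
42 = 3×12 + 6 → F# in octave 3
Result = F#3


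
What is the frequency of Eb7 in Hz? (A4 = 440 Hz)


f = 440 × 2^(n/12) where n = semitones from A4
Eb7: 30 semitones from A4
f = 440 × 2^(30/12)
f = 2489.02 Hz


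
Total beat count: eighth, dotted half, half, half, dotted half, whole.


Let's work it out.
Beat values:
  eighth = 0.5 beats
  dotted half = 3 beats
  half = 2 beats
  half = 2 beats
  dotted half = 3 beats
  whole = 4 beats
Sum = 0.5 + 3 + 2 + 2 + 3 + 4
= 14.5 beats


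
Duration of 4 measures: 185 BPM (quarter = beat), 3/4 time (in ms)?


Working:
Quarter-note beat duration = 60000 / 185 ms
Beats per measure (3/4) = 3
One measure = 3 × 60000 / 185 = 180000 / 185 ms
4 measures = 4 × 180000 / 185 = 720000 / 185
= 3891.9 ms


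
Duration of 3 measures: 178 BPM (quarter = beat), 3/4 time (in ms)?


Solution.
Quarter-note beat duration = 60000 / 178 ms
Beats per measure (3/4) = 3
One measure = 3 × 60000 / 178 = 180000 / 178 ms
3 measures = 3 × 180000 / 178 = 540000 / 178
= 3033.7 ms


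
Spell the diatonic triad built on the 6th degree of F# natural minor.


Working:
F# natural minor scale: F# G# A B C# D E
Diatonic triad on degree 6 stacks scale notes 6, 1, 3: D F# A
D→F# = 4 semitones; D→A = 7 semitones → major triad
= D F# A (major)


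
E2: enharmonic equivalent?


Enharmonic notes sound the same pitch but are spelled with different letter names
E and Fb name the same pitch class
= Fb2


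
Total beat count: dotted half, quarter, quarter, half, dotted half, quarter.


Beat values:
  dotted half = 3 beats
  quarter = 1 beat
  quarter = 1 beat
  half = 2 beats
  dotted half = 3 beats
  quarter = 1 beat
Sum = 3 + 1 + 1 + 2 + 3 + 1
= 11 beats


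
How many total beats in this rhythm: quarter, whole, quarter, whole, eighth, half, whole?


Reasoning:
Beat values:
  quarter = 1 beat
  whole = 4 beats
  quarter = 1 beat
  whole = 4 beats
  eighth = 0.5 beats
  half = 2 beats
  whole = 4 beats
Sum = 1 + 4 + 1 + 4 + 0.5 + 2 + 4
= 16.5 beats


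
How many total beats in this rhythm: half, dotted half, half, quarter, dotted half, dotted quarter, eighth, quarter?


Let's work it out.
Beat values:
  half = 2 beats
  dotted half = 3 beats
  half = 2 beats
  quarter = 1 beat
  dotted half = 3 beats
  dotted quarter = 1.5 beats
  eighth = 0.5 beats
  quarter = 1 beat
Sum = 2 + 3 + 2 + 1 + 3 + 1.5 + 0.5 + 1
= 14 beats


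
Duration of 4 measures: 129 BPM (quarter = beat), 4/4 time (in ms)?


Working:
Quarter-note beat duration = 60000 / 129 ms
Beats per measure (4/4) = 4
One measure = 4 × 60000 / 129 = 240000 / 129 ms
4 measures = 4 × 240000 / 129 = 960000 / 129
= 7441.9 ms


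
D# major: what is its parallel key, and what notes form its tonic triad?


Parallel keys share the same tonic but differ in mode
D# major → parallel is D# minor
Tonic triad of D# minor = D# F# A#
= D# minor; triad = D# F# A#


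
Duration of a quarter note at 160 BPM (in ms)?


Let's work it out.
One quarter-note beat = 60000 / BPM = 60000 / 160 ms
Duration = 60000 / 160
= 375.0 ms


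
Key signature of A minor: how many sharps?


Reasoning:
Sharp minor keys follow the circle of fifths: A(0), E(1), B(2), F#(3), C#(4), G#(5), D#(6), A#(7)
A minor has 0 sharps
= 0 sharps


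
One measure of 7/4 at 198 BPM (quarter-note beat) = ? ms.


Quarter-note beat duration = 60000 / 198 ms
Beats per measure (7/4) = 7
One measure = 7 × 60000 / 198 = 420000 / 198 ms
= 2121.2 ms


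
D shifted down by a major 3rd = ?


Solution.
major 3rd: 3 letter names, 4 semitones
Letter: D - 2 → B
Pitch: D - 4 semitones, spelled as a B → Bb
= Bb


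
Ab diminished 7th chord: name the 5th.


Step by step:
Diminished 7th chord = root + minor 3rd + diminished 5th + diminished 7th
Seventh chords stack in thirds, so the letter names are A-C-E-G
Root: Ab
Minor 3rd above Ab: Cb
Diminished 5th above Ab: Ebb
Diminished 7th above Ab: Gbb
The 5th = Ebb


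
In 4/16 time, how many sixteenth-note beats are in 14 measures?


Let's work it out.
Time signature 4/16: the bottom number 16 means the sixteenth note gets one count
The top number 4 means 4 sixteenth-note beats per measure
Total = 4 × 14 measures
= 56 sixteenth-note beats


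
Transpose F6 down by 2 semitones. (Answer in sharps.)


Working:
F6: chromatic position 5 in octave 6 → absolute = 6×12 + 5 = 77
Transpose down 2: 77 - 2 = 75
75 = 6×12 + 3 → D# in octave 6
Result = D#6


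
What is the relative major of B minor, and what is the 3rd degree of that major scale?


The relative major shares the key signature and is a minor 3rd above the minor tonic
A minor 3rd above B is D
→ relative major of B minor is D major
D major scale: D E F# G A B C#
= D major; 3rd degree = F#


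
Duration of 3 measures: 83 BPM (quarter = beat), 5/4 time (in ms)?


Working:
Quarter-note beat duration = 60000 / 83 ms
Beats per measure (5/4) = 5
One measure = 5 × 60000 / 83 = 300000 / 83 ms
3 measures = 3 × 300000 / 83 = 900000 / 83
= 10843.4 ms


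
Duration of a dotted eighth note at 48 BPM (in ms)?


One quarter-note beat = 60000 / BPM = 60000 / 48 ms
Dotted eighth note = 3/4 × quarter note
Duration = 3/4 × 60000 / 48 = 45000 / 48
= 937.5 ms


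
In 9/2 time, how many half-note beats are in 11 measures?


Time signature 9/2: the bottom number 2 means the half note gets one count
The top number 9 means 9 half-note beats per measure
Total = 9 × 11 measures
= 99 half-note beats


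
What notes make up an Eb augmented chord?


Solution.
Augmented triad = root + major 3rd (4 semitones) + augmented 5th (8 semitones)
A triad on Eb stacks thirds, so the chord tones use letter names E-G-B
Root: Eb
Major 3rd above Eb: G
Augmented 5th above Eb: B
Chord = Eb G B


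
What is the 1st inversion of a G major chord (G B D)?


Root position: G B D
1st inversion: move root up an octave
Bass note: B
Notes (bottom to top) = B D G


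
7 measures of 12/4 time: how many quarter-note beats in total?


Solution.
Time signature 12/4: the bottom number 4 means the quarter note gets one count
The top number 12 means 12 quarter-note beats per measure
Total = 12 × 7 measures
= 84 quarter-note beats


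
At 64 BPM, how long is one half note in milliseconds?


Step by step:
One quarter-note beat = 60000 / BPM = 60000 / 64 ms
Half note = 2 × quarter note
Duration = 2 × 60000 / 64 = 120000 / 64
= 1875.0 ms


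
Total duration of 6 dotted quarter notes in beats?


Base quarter note = 1 beat
Dot 1 adds half the previous value: +1/2
One dotted quarter = 1 + 1/2 = 3/2
6 of them = 6 × 3/2 = 9
= 9 beats


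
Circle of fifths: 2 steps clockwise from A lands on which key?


Reasoning:
Each clockwise step on the circle of fifths moves up a perfect 5th
From A: A → E → B
= B


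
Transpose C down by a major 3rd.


major 3rd: 3 letter names, 4 semitones
Letter: C - 2 → A
Pitch: C - 4 semitones, spelled as an A → Ab
= Ab


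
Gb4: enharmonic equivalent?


Working:
Enharmonic notes sound the same pitch but are spelled with different letter names
Gb and F# name the same pitch class
= F#4


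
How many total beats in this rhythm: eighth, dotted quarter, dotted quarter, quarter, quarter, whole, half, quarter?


Beat values:
  eighth = 0.5 beats
  dotted quarter = 1.5 beats
  dotted quarter = 1.5 beats
  quarter = 1 beat
  quarter = 1 beat
  whole = 4 beats
  half = 2 beats
  quarter = 1 beat
Sum = 0.5 + 1.5 + 1.5 + 1 + 1 + 4 + 2 + 1
= 12.5 beats


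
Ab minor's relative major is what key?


Let's work it out.
The relative major shares the key signature and is a minor 3rd above the minor tonic
A minor 3rd above Ab is Cb
→ relative major of Ab minor is Cb major
= Cb major


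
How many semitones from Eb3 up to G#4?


Let's work it out.
Absolute semitone position = octave×12 + chromatic position
Eb3: 3×12 + 3 = 39
G#4: 4×12 + 8 = 56
Difference = 56 - 39 = 17
= 17 semitones


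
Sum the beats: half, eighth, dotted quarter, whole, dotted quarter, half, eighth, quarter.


Solution.
Beat values:
  half = 2 beats
  eighth = 0.5 beats
  dotted quarter = 1.5 beats
  whole = 4 beats
  dotted quarter = 1.5 beats
  half = 2 beats
  eighth = 0.5 beats
  quarter = 1 beat
Sum = 2 + 0.5 + 1.5 + 4 + 1.5 + 2 + 0.5 + 1
= 13 beats


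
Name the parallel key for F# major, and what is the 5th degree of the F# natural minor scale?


Parallel keys share the same tonic but differ in mode
F# major → parallel is F# minor
F# natural minor scale: F# G# A B C# D E
= F# minor; 5th degree = C#


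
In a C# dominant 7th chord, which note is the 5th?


Reasoning:
Dominant 7th chord = root + major 3rd + perfect 5th + minor 7th
Seventh chords stack in thirds, so the letter names are C-E-G-B
Root: C#
Major 3rd above C#: E#
Perfect 5th above C#: G#
Minor 7th above C#: B
The 5th = G#


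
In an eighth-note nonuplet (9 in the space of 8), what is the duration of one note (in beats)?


Reasoning:
Nonuplet: 9 notes occupy the space of 8 eighth notes
Space = 8 × 1/2 = 4 beats
Each nonuplet note = 4 / 9 = 4/9 beats
= 4/9 beats


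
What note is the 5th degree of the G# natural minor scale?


Step by step:
Natural minor scale pattern: W-H-W-W-H-W-W (2-1-2-2-1-2-2 semitones)
Starting from G#:
  G# + 2 semitones → A#
  A# + 1 semitone → B
  B + 2 semitones → C#
  C# + 2 semitones → D#
  D# + 1 semitone → E
  E + 2 semitones → F#
  F# + 2 semitones → G#
Scale: G# A# B C# D# E F#
Degree 5 = D#


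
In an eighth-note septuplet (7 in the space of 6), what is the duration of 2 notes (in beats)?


Step by step:
Septuplet: 7 notes occupy the space of 6 eighth notes
Space = 6 × 1/2 = 3 beats
Each septuplet note = 3 / 7 = 3/7 beats
2 notes = 2 × 3/7 = 6/7
= 6/7 beats


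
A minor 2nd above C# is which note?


Step by step:
A 2nd spans 2 letter names, so from C we land on D
A minor 2nd = 1 semitone above C#
Spell D at that pitch: D
= D


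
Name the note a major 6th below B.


Working:
A 6th spans 6 letter names, so from B we land on D
A major 6th = 9 semitones below B
Spell D at that pitch: D
= D


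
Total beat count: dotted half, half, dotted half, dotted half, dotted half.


Working:
Beat values:
  dotted half = 3 beats
  half = 2 beats
  dotted half = 3 beats
  dotted half = 3 beats
  dotted half = 3 beats
Sum = 3 + 2 + 3 + 3 + 3
= 14 beats


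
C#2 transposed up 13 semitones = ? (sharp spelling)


Solution.
C#2: chromatic position 1 in octave 2 → absolute = 2×12 + 1 = 25
Transpose up 13: 25 + 13 = 38
38 = 3×12 + 2 → D in octave 3
Result = D3
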